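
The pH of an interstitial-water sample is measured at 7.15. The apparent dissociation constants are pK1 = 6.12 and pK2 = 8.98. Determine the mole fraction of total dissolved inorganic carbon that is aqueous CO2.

α₀ = 1 / (1 + K1/[H⁺] + K1K2/[H⁺]²) = 1 / (1 + 10^+1.03 + 10^-0.80)
   = 1 / (1 + 10.715 + 0.15849) = 1/11.874 = 0.08422

α₀ = 0.0842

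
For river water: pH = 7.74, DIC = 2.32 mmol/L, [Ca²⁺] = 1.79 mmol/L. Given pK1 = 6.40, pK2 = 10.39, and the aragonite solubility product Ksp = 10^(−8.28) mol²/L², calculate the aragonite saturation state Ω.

α₂ = 1 / (1 + [H⁺]/K2 + [H⁺]²/(K1K2)) = 1 / (1 + 10^+2.65 + 10^+1.31)
   = 1 / (1 + 446.68 + 20.417) = 1/468.10 = 0.002136
[CO3²⁻] = α₂ × DIC = 0.002136 × 2.32 = 0.004956 mmol/L = 4.956 μmol/L
Ksp = 10^(−8.28) = 5.248×10^-9
Ω = [Ca²⁺][CO3²⁻]/Ksp = (1.79×10^-3)(4.956×10^-6) / 5.248×10^-9 = 1.69

Ω = 1.69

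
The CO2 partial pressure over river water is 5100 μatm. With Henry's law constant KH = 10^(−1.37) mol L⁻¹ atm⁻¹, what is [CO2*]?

[CO2*] = 218 μmol/L

KH = 10^(−1.37) = 4.266×10^-2 mol L⁻¹ atm⁻¹
[CO2*] = KH · pCO2 = 4.266×10^-2 × 5100×10^-6 atm = 2.18×10^-4 mol/L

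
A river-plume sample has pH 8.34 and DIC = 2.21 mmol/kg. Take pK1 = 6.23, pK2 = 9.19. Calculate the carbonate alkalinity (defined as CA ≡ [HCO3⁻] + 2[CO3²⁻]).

CA = [HCO3⁻] + 2[CO3²⁻] = (α₁ + 2α₂)·DIC
At pH 8.34: [H⁺]/K1 = 10^-2.11 = 0.0077625, K2/[H⁺] = 10^-0.85 = 0.14125
α₁ = 1/(1 + 0.0077625 + 0.14125) = 1/1.1490 = 0.8703; α₂ = α₁·K2/[H⁺] = 0.1229
α₁ + 2α₂ = 1.1162
CA = 1.1162 × 2.21 = 2.47 mmol/kg

CA = 2.47 mmol/kg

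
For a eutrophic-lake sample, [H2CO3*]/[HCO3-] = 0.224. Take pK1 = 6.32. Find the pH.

From K1 = [H⁺][HCO3-]/[H2CO3*]:  pH = pK1 − log₁₀([H2CO3*]/[HCO3-])
log₁₀(0.224) = -0.650
pH = 6.32 − (-0.650) = 6.97

pH = 6.97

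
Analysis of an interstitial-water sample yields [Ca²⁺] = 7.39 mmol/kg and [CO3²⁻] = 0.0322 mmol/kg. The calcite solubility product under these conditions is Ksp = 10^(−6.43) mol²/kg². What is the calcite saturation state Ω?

Ksp = 10^(−6.43) = 3.715×10^-7
Ω = [Ca²⁺][CO3²⁻]/Ksp = (7.39×10^-3)(0.0322×10^-3) / 3.715×10^-7 = 0.640

Ω = 0.640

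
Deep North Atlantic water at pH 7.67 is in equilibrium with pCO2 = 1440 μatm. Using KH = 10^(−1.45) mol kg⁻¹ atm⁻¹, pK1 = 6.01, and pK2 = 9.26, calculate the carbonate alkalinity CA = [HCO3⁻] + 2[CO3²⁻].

CA = 2.46 mmol/kg

[CO2*] = KH · pCO2 = 10^(−1.45) × 1440×10^-6 = 5.109×10^-5 mol/kg
α₀ = 1/(1 + K1/[H⁺] + K1K2/[H⁺]²) = 1/(1 + 10^+1.66 + 10^+0.07) = 0.02088
DIC = [CO2*]/α₀ = 5.109×10^-5 / 0.02088 = 2.447 mmol/kg
CA = (α₁ + 2α₂)·DIC = (0.9546 + 2×0.02454) × 2.447 = 2.46 mmol/kg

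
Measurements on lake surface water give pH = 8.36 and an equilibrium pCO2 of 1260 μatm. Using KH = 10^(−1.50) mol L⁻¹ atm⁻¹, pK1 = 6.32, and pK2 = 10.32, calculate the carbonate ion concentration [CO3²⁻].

[CO3²⁻] = 0.0479 mmol/L

[CO2*] = KH · pCO2 = 10^(−1.50) × 1260×10^-6 = 3.984×10^-5 mol/L
α₀ = 1/(1 + K1/[H⁺] + K1K2/[H⁺]²) = 1/(1 + 10^+2.04 + 10^+0.08) = 0.008941
DIC = [CO2*]/α₀ = 3.984×10^-5 / 0.008941 = 4.457 mmol/L
[CO3²⁻] = α₂·DIC; α₂ = 0.01075, so [CO3²⁻] = 0.01075 × 4.457 = 0.0479 mmol/L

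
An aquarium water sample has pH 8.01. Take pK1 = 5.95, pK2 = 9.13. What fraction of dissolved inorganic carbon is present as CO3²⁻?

α₂ = 1 / (1 + [H⁺]/K2 + [H⁺]²/(K1K2)) = 1 / (1 + 10^+1.12 + 10^-0.94)
   = 1 / (1 + 13.183 + 0.11482) = 1/14.297 = 0.06994

α₂ = 0.0699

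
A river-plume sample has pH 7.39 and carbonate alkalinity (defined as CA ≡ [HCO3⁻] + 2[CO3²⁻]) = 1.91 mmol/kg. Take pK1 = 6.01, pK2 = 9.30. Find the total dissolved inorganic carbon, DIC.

DIC = 1.96 mmol/kg

CA = [HCO3⁻] + 2[CO3²⁻] = (α₁ + 2α₂)·DIC
At pH 7.39: [H⁺]/K1 = 10^-1.38 = 0.041687, K2/[H⁺] = 10^-1.91 = 0.012303
α₁ = 1/(1 + 0.041687 + 0.012303) = 1/1.0540 = 0.9488; α₂ = α₁·K2/[H⁺] = 0.01167
α₁ + 2α₂ = 0.9721
DIC = CA / (α₁ + 2α₂) = 1.91 / 0.9721 = 1.96 mmol/kg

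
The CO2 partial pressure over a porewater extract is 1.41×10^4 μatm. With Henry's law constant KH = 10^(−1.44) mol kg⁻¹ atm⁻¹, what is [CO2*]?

[CO2*] = 512 μmol/kg

KH = 10^(−1.44) = 3.631×10^-2 mol kg⁻¹ atm⁻¹
[CO2*] = KH · pCO2 = 3.631×10^-2 × 1.41×10^4×10^-6 atm = 5.12×10^-4 mol/kg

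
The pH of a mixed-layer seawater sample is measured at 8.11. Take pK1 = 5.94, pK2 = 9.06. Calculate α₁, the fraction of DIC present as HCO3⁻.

α₁ = 0.894

α₁ = 1 / (1 + [H⁺]/K1 + K2/[H⁺]) = 1 / (1 + 10^-2.17 + 10^-0.95)
   = 1 / (1 + 0.0067608 + 0.11220) = 1/1.1190 = 0.8937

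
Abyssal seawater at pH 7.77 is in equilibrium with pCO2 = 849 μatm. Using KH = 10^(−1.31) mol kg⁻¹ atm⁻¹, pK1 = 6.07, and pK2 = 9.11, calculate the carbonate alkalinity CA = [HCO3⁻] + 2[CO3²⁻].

[CO2*] = KH · pCO2 = 10^(−1.31) × 849×10^-6 = 4.158×10^-5 mol/kg
α₀ = 1/(1 + K1/[H⁺] + K1K2/[H⁺]²) = 1/(1 + 10^+1.70 + 10^+0.36) = 0.01872
DIC = [CO2*]/α₀ = 4.158×10^-5 / 0.01872 = 2.221 mmol/kg
CA = (α₁ + 2α₂)·DIC = (0.9384 + 2×0.04289) × 2.221 = 2.27 mmol/kg

CA = 2.27 mmol/kg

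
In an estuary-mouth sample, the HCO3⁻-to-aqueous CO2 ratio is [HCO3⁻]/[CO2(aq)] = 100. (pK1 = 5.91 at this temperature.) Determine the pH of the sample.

pH = 7.91

From K1 = [H⁺][HCO3⁻]/[CO2(aq)]:  pH = pK1 + log₁₀([HCO3⁻]/[CO2(aq)])
log₁₀(100) = +2.000
pH = 5.91 + (+2.000) = 7.91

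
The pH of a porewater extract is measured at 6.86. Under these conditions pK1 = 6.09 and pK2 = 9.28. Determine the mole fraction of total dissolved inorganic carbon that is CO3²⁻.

α₂ = 1 / (1 + [H⁺]/K2 + [H⁺]²/(K1K2)) = 1 / (1 + 10^+2.42 + 10^+1.65)
   = 1 / (1 + 263.03 + 44.668) = 1/308.70 = 0.003239

α₂ = 0.00324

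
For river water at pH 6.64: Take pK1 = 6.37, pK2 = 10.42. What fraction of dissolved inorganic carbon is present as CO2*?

α₀ = 0.349

α₀ = 1 / (1 + K1/[H⁺] + K1K2/[H⁺]²) = 1 / (1 + 10^+0.27 + 10^-3.51)
   = 1 / (1 + 1.8621 + 0.00030903) = 1/2.8624 = 0.3494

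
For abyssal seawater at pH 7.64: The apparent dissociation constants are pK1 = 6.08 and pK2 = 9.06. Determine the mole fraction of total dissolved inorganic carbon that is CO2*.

α₀ = 1 / (1 + K1/[H⁺] + K1K2/[H⁺]²) = 1 / (1 + 10^+1.56 + 10^+0.14)
   = 1 / (1 + 36.308 + 1.3804) = 1/38.688 = 0.02585

α₀ = 0.0258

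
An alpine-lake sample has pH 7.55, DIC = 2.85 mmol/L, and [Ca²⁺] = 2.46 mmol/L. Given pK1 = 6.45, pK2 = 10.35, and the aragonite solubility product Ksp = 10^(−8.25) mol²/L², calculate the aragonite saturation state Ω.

α₂ = 1 / (1 + [H⁺]/K2 + [H⁺]²/(K1K2)) = 1 / (1 + 10^+2.80 + 10^+1.70)
   = 1 / (1 + 630.96 + 50.119) = 1/682.08 = 0.001466
[CO3²⁻] = α₂ × DIC = 0.001466 × 2.85 = 0.004178 mmol/L = 4.178 μmol/L
Ksp = 10^(−8.25) = 5.623×10^-9
Ω = [Ca²⁺][CO3²⁻]/Ksp = (2.46×10^-3)(4.178×10^-6) / 5.623×10^-9 = 1.83

Ω = 1.83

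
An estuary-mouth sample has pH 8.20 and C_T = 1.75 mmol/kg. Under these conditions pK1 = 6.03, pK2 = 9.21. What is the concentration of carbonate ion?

α₂ = 1 / (1 + [H⁺]/K2 + [H⁺]²/(K1K2)) = 1 / (1 + 10^+1.01 + 10^-1.16)
   = 1 / (1 + 10.233 + 0.069183) = 1/11.302 = 0.08848
[CO3²⁻] = α₂ × DIC = 0.08848 × 1.75 = 0.155 mmol/kg

[CO3²⁻] = 0.155 mmol/kg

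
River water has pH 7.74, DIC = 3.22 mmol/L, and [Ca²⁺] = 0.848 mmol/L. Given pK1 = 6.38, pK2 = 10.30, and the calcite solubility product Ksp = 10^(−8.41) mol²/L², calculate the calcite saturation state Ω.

α₂ = 1 / (1 + [H⁺]/K2 + [H⁺]²/(K1K2)) = 1 / (1 + 10^+2.56 + 10^+1.20)
   = 1 / (1 + 363.08 + 15.849) = 1/379.93 = 0.002632
[CO3²⁻] = α₂ × DIC = 0.002632 × 3.22 = 0.008475 mmol/L = 8.475 μmol/L
Ksp = 10^(−8.41) = 3.890×10^-9
Ω = [Ca²⁺][CO3²⁻]/Ksp = (0.848×10^-3)(8.475×10^-6) / 3.890×10^-9 = 1.85

Ω = 1.85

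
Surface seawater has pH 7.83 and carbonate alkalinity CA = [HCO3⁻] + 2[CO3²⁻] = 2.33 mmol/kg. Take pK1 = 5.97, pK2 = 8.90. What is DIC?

CA = [HCO3⁻] + 2[CO3²⁻] = (α₁ + 2α₂)·DIC
At pH 7.83: [H⁺]/K1 = 10^-1.86 = 0.013804, K2/[H⁺] = 10^-1.07 = 0.085114
α₁ = 1/(1 + 0.013804 + 0.085114) = 1/1.0989 = 0.9100; α₂ = α₁·K2/[H⁺] = 0.07745
α₁ + 2α₂ = 1.0649
DIC = CA / (α₁ + 2α₂) = 2.33 / 1.0649 = 2.19 mmol/kg

DIC = 2.19 mmol/kg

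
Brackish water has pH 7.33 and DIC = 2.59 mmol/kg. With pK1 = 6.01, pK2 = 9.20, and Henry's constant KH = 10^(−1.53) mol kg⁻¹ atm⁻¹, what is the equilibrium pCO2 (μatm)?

pCO2 = 3960 μatm

α₀ = 1 / (1 + K1/[H⁺] + K1K2/[H⁺]²) = 1 / (1 + 10^+1.32 + 10^-0.55)
   = 1 / (1 + 20.893 + 0.28184) = 1/22.175 = 0.04510
[CO2*] = α₀ × DIC = 0.04510 × 2.59 = 0.1168 mmol/kg
pCO2 = [CO2*]/KH = 1.168×10^-4 / 2.951×10^-2 = 3960 μatm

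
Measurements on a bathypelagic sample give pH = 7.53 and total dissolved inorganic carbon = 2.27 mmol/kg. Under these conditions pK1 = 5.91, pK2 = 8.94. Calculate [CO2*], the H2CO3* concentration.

[CO2*] = 0.0512 mmol/kg

α₀ = 1 / (1 + K1/[H⁺] + K1K2/[H⁺]²) = 1 / (1 + 10^+1.62 + 10^+0.21)
   = 1 / (1 + 41.687 + 1.6218) = 1/44.309 = 0.02257
[CO2*] = α₀ × DIC = 0.02257 × 2.27 = 0.0512 mmol/kg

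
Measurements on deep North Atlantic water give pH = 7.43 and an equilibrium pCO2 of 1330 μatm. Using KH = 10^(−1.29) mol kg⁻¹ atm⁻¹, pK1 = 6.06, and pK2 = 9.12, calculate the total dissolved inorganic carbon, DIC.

DIC = 1.70 mmol/kg

[CO2*] = KH · pCO2 = 10^(−1.29) × 1330×10^-6 = 6.821×10^-5 mol/kg
α₀ = 1/(1 + K1/[H⁺] + K1K2/[H⁺]²) = 1/(1 + 10^+1.37 + 10^-0.32) = 0.04013
DIC = [CO2*]/α₀ = 6.821×10^-5 / 0.04013 = 1.70 mmol/kg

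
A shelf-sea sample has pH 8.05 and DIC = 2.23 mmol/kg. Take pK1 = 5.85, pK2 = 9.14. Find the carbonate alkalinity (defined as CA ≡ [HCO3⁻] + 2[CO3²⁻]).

CA = 2.38 mmol/kg

CA = [HCO3⁻] + 2[CO3²⁻] = (α₁ + 2α₂)·DIC
At pH 8.05: [H⁺]/K1 = 10^-2.20 = 0.0063096, K2/[H⁺] = 10^-1.09 = 0.081283
α₁ = 1/(1 + 0.0063096 + 0.081283) = 1/1.0876 = 0.9195; α₂ = α₁·K2/[H⁺] = 0.07474
α₁ + 2α₂ = 1.0689
CA = 1.0689 × 2.23 = 2.38 mmol/kg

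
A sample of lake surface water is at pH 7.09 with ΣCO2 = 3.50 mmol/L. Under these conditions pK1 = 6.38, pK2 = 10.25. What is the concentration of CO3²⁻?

[CO3²⁻] = 2.03 μmol/L

α₂ = 1 / (1 + [H⁺]/K2 + [H⁺]²/(K1K2)) = 1 / (1 + 10^+3.16 + 10^+2.45)
   = 1 / (1 + 1445.4 + 281.84) = 1/1728.3 = 0.0005786
[CO3²⁻] = α₂ × DIC = 0.0005786 × 3.50 = 0.00203 mmol/L = 2.03 μmol/L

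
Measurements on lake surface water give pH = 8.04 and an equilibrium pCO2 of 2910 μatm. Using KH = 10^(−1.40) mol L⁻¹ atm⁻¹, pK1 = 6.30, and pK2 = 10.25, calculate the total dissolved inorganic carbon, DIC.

DIC = 6.52 mmol/L

[CO2*] = KH · pCO2 = 10^(−1.40) × 2910×10^-6 = 1.158×10^-4 mol/L
α₀ = 1/(1 + K1/[H⁺] + K1K2/[H⁺]²) = 1/(1 + 10^+1.74 + 10^-0.47) = 0.01776
DIC = [CO2*]/α₀ = 1.158×10^-4 / 0.01776 = 6.52 mmol/L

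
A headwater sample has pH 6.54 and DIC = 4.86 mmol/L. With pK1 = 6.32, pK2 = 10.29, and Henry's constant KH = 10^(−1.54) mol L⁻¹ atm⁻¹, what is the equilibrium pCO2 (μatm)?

α₀ = 1 / (1 + K1/[H⁺] + K1K2/[H⁺]²) = 1 / (1 + 10^+0.22 + 10^-3.53)
   = 1 / (1 + 1.6596 + 0.00029512) = 1/2.6599 = 0.3760
[CO2*] = α₀ × DIC = 0.3760 × 4.86 = 1.827 mmol/L
pCO2 = [CO2*]/KH = 1.827×10^-3 / 2.884×10^-2 = 6.34×10^4 μatm

pCO2 = 6.34×10^4 μatm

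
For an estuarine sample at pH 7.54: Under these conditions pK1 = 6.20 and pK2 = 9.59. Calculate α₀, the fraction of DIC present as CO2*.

α₀ = 1 / (1 + K1/[H⁺] + K1K2/[H⁺]²) = 1 / (1 + 10^+1.34 + 10^-0.71)
   = 1 / (1 + 21.878 + 0.19498) = 1/23.073 = 0.04334

α₀ = 0.0433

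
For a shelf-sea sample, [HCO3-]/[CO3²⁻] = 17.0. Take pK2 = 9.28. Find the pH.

From K2 = [H⁺][CO3²⁻]/[HCO3-]:  pH = pK2 − log₁₀([HCO3-]/[CO3²⁻])
log₁₀(17.0) = +1.230
pH = 9.28 − (+1.230) = 8.05

pH = 8.05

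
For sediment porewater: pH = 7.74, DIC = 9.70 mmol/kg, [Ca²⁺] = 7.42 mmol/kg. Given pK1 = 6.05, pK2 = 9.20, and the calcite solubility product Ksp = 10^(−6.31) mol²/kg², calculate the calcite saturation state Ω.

Ω = 4.83

α₂ = 1 / (1 + [H⁺]/K2 + [H⁺]²/(K1K2)) = 1 / (1 + 10^+1.46 + 10^-0.23)
   = 1 / (1 + 28.840 + 0.58884) = 1/30.429 = 0.03286
[CO3²⁻] = α₂ × DIC = 0.03286 × 9.70 = 0.3188 mmol/kg
Ksp = 10^(−6.31) = 4.898×10^-7
Ω = [Ca²⁺][CO3²⁻]/Ksp = (7.42×10^-3)(3.188×10^-4) / 4.898×10^-7 = 4.83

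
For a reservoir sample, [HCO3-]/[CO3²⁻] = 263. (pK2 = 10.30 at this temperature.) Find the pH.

From K2 = [H⁺][CO3²⁻]/[HCO3-]:  pH = pK2 − log₁₀([HCO3-]/[CO3²⁻])
log₁₀(263) = +2.420
pH = 10.30 − (+2.420) = 7.88

pH = 7.88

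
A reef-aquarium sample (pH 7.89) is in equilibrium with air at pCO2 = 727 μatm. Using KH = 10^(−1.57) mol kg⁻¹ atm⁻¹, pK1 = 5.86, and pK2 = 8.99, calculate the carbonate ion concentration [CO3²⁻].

[CO2*] = KH · pCO2 = 10^(−1.57) × 727×10^-6 = 1.957×10^-5 mol/kg
α₀ = 1/(1 + K1/[H⁺] + K1K2/[H⁺]²) = 1/(1 + 10^+2.03 + 10^+0.93) = 0.008572
DIC = [CO2*]/α₀ = 1.957×10^-5 / 0.008572 = 2.283 mmol/kg
[CO3²⁻] = α₂·DIC; α₂ = 0.07296, so [CO3²⁻] = 0.07296 × 2.283 = 0.167 mmol/kg

[CO3²⁻] = 0.167 mmol/kg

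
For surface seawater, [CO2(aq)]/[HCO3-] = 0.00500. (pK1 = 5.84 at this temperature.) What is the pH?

pH = 8.14

From K1 = [H⁺][HCO3-]/[CO2(aq)]:  pH = pK1 − log₁₀([CO2(aq)]/[HCO3-])
log₁₀(0.00500) = -2.301
pH = 5.84 − (-2.301) = 8.14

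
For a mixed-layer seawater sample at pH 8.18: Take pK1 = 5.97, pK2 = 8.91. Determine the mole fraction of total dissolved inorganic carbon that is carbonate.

α₂ = 0.156

α₂ = 1 / (1 + [H⁺]/K2 + [H⁺]²/(K1K2)) = 1 / (1 + 10^+0.73 + 10^-1.48)
   = 1 / (1 + 5.3703 + 0.033113) = 1/6.4034 = 0.1562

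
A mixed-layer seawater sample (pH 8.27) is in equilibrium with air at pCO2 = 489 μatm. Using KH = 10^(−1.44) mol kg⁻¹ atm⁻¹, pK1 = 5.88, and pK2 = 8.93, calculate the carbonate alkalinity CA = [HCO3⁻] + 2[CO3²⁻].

CA = 6.27 mmol/kg

[CO2*] = KH · pCO2 = 10^(−1.44) × 489×10^-6 = 1.775×10^-5 mol/kg
α₀ = 1/(1 + K1/[H⁺] + K1K2/[H⁺]²) = 1/(1 + 10^+2.39 + 10^+1.73) = 0.003331
DIC = [CO2*]/α₀ = 1.775×10^-5 / 0.003331 = 5.329 mmol/kg
CA = (α₁ + 2α₂)·DIC = (0.8178 + 2×0.1789) × 5.329 = 6.27 mmol/kg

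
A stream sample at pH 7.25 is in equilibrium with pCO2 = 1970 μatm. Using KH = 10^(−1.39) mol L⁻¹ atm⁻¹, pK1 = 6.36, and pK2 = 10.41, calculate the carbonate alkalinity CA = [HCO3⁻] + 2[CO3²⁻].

CA = 0.624 mmol/L

[CO2*] = KH · pCO2 = 10^(−1.39) × 1970×10^-6 = 8.025×10^-5 mol/L
α₀ = 1/(1 + K1/[H⁺] + K1K2/[H⁺]²) = 1/(1 + 10^+0.89 + 10^-2.27) = 0.1141
DIC = [CO2*]/α₀ = 8.025×10^-5 / 0.1141 = 0.7037 mmol/L
CA = (α₁ + 2α₂)·DIC = (0.8853 + 2×0.0006125) × 0.7037 = 0.624 mmol/L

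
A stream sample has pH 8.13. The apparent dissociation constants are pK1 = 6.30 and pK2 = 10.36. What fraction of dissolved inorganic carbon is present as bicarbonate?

α₁ = 1 / (1 + [H⁺]/K1 + K2/[H⁺]) = 1 / (1 + 10^-1.83 + 10^-2.23)
   = 1 / (1 + 0.014791 + 0.0058884) = 1/1.0207 = 0.9797

α₁ = 0.980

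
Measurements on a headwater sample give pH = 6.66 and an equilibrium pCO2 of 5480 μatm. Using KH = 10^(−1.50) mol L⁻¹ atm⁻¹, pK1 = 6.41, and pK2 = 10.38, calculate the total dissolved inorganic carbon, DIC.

[CO2*] = KH · pCO2 = 10^(−1.50) × 5480×10^-6 = 1.733×10^-4 mol/L
α₀ = 1/(1 + K1/[H⁺] + K1K2/[H⁺]²) = 1/(1 + 10^+0.25 + 10^-3.47) = 0.3599
DIC = [CO2*]/α₀ = 1.733×10^-4 / 0.3599 = 0.482 mmol/L

DIC = 0.482 mmol/L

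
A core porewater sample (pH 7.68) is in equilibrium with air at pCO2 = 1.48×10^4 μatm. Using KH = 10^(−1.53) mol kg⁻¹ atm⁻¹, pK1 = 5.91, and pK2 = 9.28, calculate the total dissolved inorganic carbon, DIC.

[CO2*] = KH · pCO2 = 10^(−1.53) × 1.48×10^4×10^-6 = 4.368×10^-4 mol/kg
α₀ = 1/(1 + K1/[H⁺] + K1K2/[H⁺]²) = 1/(1 + 10^+1.77 + 10^+0.17) = 0.01630
DIC = [CO2*]/α₀ = 4.368×10^-4 / 0.01630 = 26.8 mmol/kg

DIC = 26.8 mmol/kg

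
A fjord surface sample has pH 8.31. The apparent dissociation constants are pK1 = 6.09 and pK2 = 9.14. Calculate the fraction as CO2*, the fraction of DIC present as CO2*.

α₀ = 0.00522

α₀ = 1 / (1 + K1/[H⁺] + K1K2/[H⁺]²) = 1 / (1 + 10^+2.22 + 10^+1.39)
   = 1 / (1 + 165.96 + 24.547) = 1/191.51 = 0.005222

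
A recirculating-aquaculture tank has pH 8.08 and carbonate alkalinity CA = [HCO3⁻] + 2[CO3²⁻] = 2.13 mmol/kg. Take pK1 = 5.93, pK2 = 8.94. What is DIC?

CA = [HCO3⁻] + 2[CO3²⁻] = (α₁ + 2α₂)·DIC
At pH 8.08: [H⁺]/K1 = 10^-2.15 = 0.0070795, K2/[H⁺] = 10^-0.86 = 0.13804
α₁ = 1/(1 + 0.0070795 + 0.13804) = 1/1.1451 = 0.8733; α₂ = α₁·K2/[H⁺] = 0.1205
α₁ + 2α₂ = 1.1144
DIC = CA / (α₁ + 2α₂) = 2.13 / 1.1144 = 1.91 mmol/kg

DIC = 1.91 mmol/kg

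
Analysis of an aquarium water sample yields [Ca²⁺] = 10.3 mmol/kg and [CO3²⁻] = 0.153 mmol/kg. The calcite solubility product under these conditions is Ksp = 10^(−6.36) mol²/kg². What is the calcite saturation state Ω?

Ω = 3.61

Ksp = 10^(−6.36) = 4.365×10^-7
Ω = [Ca²⁺][CO3²⁻]/Ksp = (10.3×10^-3)(0.153×10^-3) / 4.365×10^-7 = 3.61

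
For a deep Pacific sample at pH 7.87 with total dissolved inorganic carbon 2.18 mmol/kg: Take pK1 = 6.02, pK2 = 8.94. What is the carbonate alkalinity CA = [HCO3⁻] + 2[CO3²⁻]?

CA = 2.32 mmol/kg

CA = [HCO3⁻] + 2[CO3²⁻] = (α₁ + 2α₂)·DIC
At pH 7.87: [H⁺]/K1 = 10^-1.85 = 0.014125, K2/[H⁺] = 10^-1.07 = 0.085114
α₁ = 1/(1 + 0.014125 + 0.085114) = 1/1.0992 = 0.9097; α₂ = α₁·K2/[H⁺] = 0.07743
α₁ + 2α₂ = 1.0646
CA = 1.0646 × 2.18 = 2.32 mmol/kg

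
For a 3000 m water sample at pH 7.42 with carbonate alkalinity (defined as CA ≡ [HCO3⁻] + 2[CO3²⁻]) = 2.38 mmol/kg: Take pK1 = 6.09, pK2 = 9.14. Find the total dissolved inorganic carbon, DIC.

CA = [HCO3⁻] + 2[CO3²⁻] = (α₁ + 2α₂)·DIC
At pH 7.42: [H⁺]/K1 = 10^-1.33 = 0.046774, K2/[H⁺] = 10^-1.72 = 0.019055
α₁ = 1/(1 + 0.046774 + 0.019055) = 1/1.0658 = 0.9382; α₂ = α₁·K2/[H⁺] = 0.01788
α₁ + 2α₂ = 0.9740
DIC = CA / (α₁ + 2α₂) = 2.38 / 0.9740 = 2.44 mmol/kg

DIC = 2.44 mmol/kg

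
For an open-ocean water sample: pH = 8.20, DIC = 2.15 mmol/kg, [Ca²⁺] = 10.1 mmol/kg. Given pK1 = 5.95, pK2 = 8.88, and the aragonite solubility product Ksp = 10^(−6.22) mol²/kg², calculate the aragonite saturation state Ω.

α₂ = 1 / (1 + [H⁺]/K2 + [H⁺]²/(K1K2)) = 1 / (1 + 10^+0.68 + 10^-1.57)
   = 1 / (1 + 4.7863 + 0.026915) = 1/5.8132 = 0.1720
[CO3²⁻] = α₂ × DIC = 0.1720 × 2.15 = 0.3698 mmol/kg
Ksp = 10^(−6.22) = 6.026×10^-7
Ω = [Ca²⁺][CO3²⁻]/Ksp = (10.1×10^-3)(3.698×10^-4) / 6.026×10^-7 = 6.20

Ω = 6.20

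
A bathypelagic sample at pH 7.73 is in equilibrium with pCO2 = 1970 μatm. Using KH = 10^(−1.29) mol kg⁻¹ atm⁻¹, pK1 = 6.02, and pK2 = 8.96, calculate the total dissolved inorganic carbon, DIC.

[CO2*] = KH · pCO2 = 10^(−1.29) × 1970×10^-6 = 1.010×10^-4 mol/kg
α₀ = 1/(1 + K1/[H⁺] + K1K2/[H⁺]²) = 1/(1 + 10^+1.71 + 10^+0.48) = 0.01808
DIC = [CO2*]/α₀ = 1.010×10^-4 / 0.01808 = 5.59 mmol/kg

DIC = 5.59 mmol/kg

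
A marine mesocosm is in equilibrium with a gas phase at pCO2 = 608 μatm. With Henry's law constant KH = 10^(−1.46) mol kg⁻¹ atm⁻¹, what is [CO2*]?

KH = 10^(−1.46) = 3.467×10^-2 mol kg⁻¹ atm⁻¹
[CO2*] = KH · pCO2 = 3.467×10^-2 × 608×10^-6 atm = 2.11×10^-5 mol/kg

[CO2*] = 21.1 μmol/kg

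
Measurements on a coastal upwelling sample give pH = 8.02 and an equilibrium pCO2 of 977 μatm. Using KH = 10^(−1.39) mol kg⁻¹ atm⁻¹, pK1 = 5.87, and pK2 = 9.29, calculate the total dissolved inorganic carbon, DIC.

[CO2*] = KH · pCO2 = 10^(−1.39) × 977×10^-6 = 3.980×10^-5 mol/kg
α₀ = 1/(1 + K1/[H⁺] + K1K2/[H⁺]²) = 1/(1 + 10^+2.15 + 10^+0.88) = 0.006674
DIC = [CO2*]/α₀ = 3.980×10^-5 / 0.006674 = 5.96 mmol/kg

DIC = 5.96 mmol/kg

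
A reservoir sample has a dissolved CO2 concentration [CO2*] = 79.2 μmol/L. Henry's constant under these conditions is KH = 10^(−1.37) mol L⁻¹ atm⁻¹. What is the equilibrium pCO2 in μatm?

KH = 10^(−1.37) = 4.266×10^-2 mol L⁻¹ atm⁻¹
pCO2 = [CO2*]/KH = 79.2×10^-6 / 4.266×10^-2 = 1.86×10^-3 atm = 1860 μatm

pCO2 = 1860 μatm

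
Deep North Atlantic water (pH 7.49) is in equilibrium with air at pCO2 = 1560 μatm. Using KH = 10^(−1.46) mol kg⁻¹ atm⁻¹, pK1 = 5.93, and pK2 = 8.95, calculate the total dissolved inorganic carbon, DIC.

DIC = 2.09 mmol/kg

[CO2*] = KH · pCO2 = 10^(−1.46) × 1560×10^-6 = 5.409×10^-5 mol/kg
α₀ = 1/(1 + K1/[H⁺] + K1K2/[H⁺]²) = 1/(1 + 10^+1.56 + 10^+0.10) = 0.02593
DIC = [CO2*]/α₀ = 5.409×10^-5 / 0.02593 = 2.09 mmol/kg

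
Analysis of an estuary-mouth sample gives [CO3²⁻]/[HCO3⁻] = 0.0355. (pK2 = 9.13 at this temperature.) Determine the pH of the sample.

pH = 7.68

From K2 = [H⁺][CO3²⁻]/[HCO3⁻]:  pH = pK2 + log₁₀([CO3²⁻]/[HCO3⁻])
log₁₀(0.0355) = -1.450
pH = 9.13 + (-1.450) = 7.68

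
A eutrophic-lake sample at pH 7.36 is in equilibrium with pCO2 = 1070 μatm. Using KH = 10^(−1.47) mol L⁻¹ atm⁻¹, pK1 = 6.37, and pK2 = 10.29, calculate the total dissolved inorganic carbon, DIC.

DIC = 0.391 mmol/L

[CO2*] = KH · pCO2 = 10^(−1.47) × 1070×10^-6 = 3.626×10^-5 mol/L
α₀ = 1/(1 + K1/[H⁺] + K1K2/[H⁺]²) = 1/(1 + 10^+0.99 + 10^-1.94) = 0.09273
DIC = [CO2*]/α₀ = 3.626×10^-5 / 0.09273 = 0.391 mmol/L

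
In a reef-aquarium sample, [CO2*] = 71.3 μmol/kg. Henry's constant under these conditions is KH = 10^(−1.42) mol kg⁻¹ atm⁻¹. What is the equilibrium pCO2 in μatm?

pCO2 = 1880 μatm

KH = 10^(−1.42) = 3.802×10^-2 mol kg⁻¹ atm⁻¹
pCO2 = [CO2*]/KH = 71.3×10^-6 / 3.802×10^-2 = 1.88×10^-3 atm = 1880 μatm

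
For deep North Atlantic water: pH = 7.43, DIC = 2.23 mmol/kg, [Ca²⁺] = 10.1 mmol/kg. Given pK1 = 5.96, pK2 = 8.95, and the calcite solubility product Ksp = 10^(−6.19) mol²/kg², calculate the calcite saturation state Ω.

α₂ = 1 / (1 + [H⁺]/K2 + [H⁺]²/(K1K2)) = 1 / (1 + 10^+1.52 + 10^+0.05)
   = 1 / (1 + 33.113 + 1.1220) = 1/35.235 = 0.02838
[CO3²⁻] = α₂ × DIC = 0.02838 × 2.23 = 0.06329 mmol/kg
Ksp = 10^(−6.19) = 6.457×10^-7
Ω = [Ca²⁺][CO3²⁻]/Ksp = (10.1×10^-3)(6.329×10^-5) / 6.457×10^-7 = 0.990

Ω = 0.990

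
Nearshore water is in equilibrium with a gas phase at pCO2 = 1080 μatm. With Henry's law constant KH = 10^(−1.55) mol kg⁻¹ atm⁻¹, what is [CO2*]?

KH = 10^(−1.55) = 2.818×10^-2 mol kg⁻¹ atm⁻¹
[CO2*] = KH · pCO2 = 2.818×10^-2 × 1080×10^-6 atm = 3.04×10^-5 mol/kg

[CO2*] = 30.4 μmol/kg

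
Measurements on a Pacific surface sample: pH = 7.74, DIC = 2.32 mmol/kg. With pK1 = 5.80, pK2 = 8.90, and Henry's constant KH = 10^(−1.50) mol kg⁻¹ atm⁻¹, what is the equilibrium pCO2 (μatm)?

pCO2 = 779 μatm

α₀ = 1 / (1 + K1/[H⁺] + K1K2/[H⁺]²) = 1 / (1 + 10^+1.94 + 10^+0.78)
   = 1 / (1 + 87.096 + 6.0256) = 1/94.122 = 0.01062
[CO2*] = α₀ × DIC = 0.01062 × 2.32 = 0.02465 mmol/kg
pCO2 = [CO2*]/KH = 2.465×10^-5 / 3.162×10^-2 = 779 μatm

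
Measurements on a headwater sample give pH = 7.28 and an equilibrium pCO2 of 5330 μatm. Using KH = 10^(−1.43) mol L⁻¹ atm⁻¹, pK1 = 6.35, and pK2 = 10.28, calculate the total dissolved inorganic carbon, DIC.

[CO2*] = KH · pCO2 = 10^(−1.43) × 5330×10^-6 = 1.980×10^-4 mol/L
α₀ = 1/(1 + K1/[H⁺] + K1K2/[H⁺]²) = 1/(1 + 10^+0.93 + 10^-2.07) = 0.1050
DIC = [CO2*]/α₀ = 1.980×10^-4 / 0.1050 = 1.89 mmol/L

DIC = 1.89 mmol/L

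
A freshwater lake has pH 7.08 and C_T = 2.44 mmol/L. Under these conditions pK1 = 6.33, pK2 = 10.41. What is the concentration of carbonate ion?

α₂ = 1 / (1 + [H⁺]/K2 + [H⁺]²/(K1K2)) = 1 / (1 + 10^+3.33 + 10^+2.58)
   = 1 / (1 + 2138.0 + 380.19) = 1/2519.2 = 0.0003970
[CO3²⁻] = α₂ × DIC = 0.0003970 × 2.44 = 0.000969 mmol/L = 0.969 μmol/L

[CO3²⁻] = 0.969 μmol/L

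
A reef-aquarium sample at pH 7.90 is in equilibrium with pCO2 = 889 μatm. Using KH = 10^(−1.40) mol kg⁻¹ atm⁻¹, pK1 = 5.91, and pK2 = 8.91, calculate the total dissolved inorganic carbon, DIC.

DIC = 3.83 mmol/kg

[CO2*] = KH · pCO2 = 10^(−1.40) × 889×10^-6 = 3.539×10^-5 mol/kg
α₀ = 1/(1 + K1/[H⁺] + K1K2/[H⁺]²) = 1/(1 + 10^+1.99 + 10^+0.98) = 0.009236
DIC = [CO2*]/α₀ = 3.539×10^-5 / 0.009236 = 3.83 mmol/kg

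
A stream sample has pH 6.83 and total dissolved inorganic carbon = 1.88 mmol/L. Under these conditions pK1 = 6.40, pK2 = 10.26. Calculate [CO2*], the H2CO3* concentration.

α₀ = 1 / (1 + K1/[H⁺] + K1K2/[H⁺]²) = 1 / (1 + 10^+0.43 + 10^-3.00)
   = 1 / (1 + 2.6915 + 0.0010000) = 1/3.6925 = 0.2708
[CO2*] = α₀ × DIC = 0.2708 × 1.88 = 0.509 mmol/L

[CO2*] = 0.509 mmol/L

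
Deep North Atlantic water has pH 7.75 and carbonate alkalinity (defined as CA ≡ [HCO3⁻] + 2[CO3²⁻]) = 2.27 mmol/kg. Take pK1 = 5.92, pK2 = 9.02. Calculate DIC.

CA = [HCO3⁻] + 2[CO3²⁻] = (α₁ + 2α₂)·DIC
At pH 7.75: [H⁺]/K1 = 10^-1.83 = 0.014791, K2/[H⁺] = 10^-1.27 = 0.053703
α₁ = 1/(1 + 0.014791 + 0.053703) = 1/1.0685 = 0.9359; α₂ = α₁·K2/[H⁺] = 0.05026
α₁ + 2α₂ = 1.0364
DIC = CA / (α₁ + 2α₂) = 2.27 / 1.0364 = 2.19 mmol/kg

DIC = 2.19 mmol/kg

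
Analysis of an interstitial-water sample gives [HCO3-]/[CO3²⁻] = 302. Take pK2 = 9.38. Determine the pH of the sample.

pH = 6.90

From K2 = [H⁺][CO3²⁻]/[HCO3-]:  pH = pK2 − log₁₀([HCO3-]/[CO3²⁻])
log₁₀(302) = +2.480
pH = 9.38 − (+2.480) = 6.90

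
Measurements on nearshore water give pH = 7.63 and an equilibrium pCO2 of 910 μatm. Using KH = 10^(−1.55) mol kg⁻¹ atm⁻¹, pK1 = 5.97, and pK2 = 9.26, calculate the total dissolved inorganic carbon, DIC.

[CO2*] = KH · pCO2 = 10^(−1.55) × 910×10^-6 = 2.565×10^-5 mol/kg
α₀ = 1/(1 + K1/[H⁺] + K1K2/[H⁺]²) = 1/(1 + 10^+1.66 + 10^+0.03) = 0.02093
DIC = [CO2*]/α₀ = 2.565×10^-5 / 0.02093 = 1.23 mmol/kg

DIC = 1.23 mmol/kg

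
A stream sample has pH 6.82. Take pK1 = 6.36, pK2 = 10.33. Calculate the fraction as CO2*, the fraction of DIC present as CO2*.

α₀ = 1 / (1 + K1/[H⁺] + K1K2/[H⁺]²) = 1 / (1 + 10^+0.46 + 10^-3.05)
   = 1 / (1 + 2.8840 + 0.00089125) = 1/3.8849 = 0.2574

α₀ = 0.257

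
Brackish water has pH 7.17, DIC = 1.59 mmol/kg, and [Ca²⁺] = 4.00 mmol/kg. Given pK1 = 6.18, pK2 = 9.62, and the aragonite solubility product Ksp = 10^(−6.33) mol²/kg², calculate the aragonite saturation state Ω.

Ω = 0.0436

α₂ = 1 / (1 + [H⁺]/K2 + [H⁺]²/(K1K2)) = 1 / (1 + 10^+2.45 + 10^+1.46)
   = 1 / (1 + 281.84 + 28.840) = 1/311.68 = 0.003208
[CO3²⁻] = α₂ × DIC = 0.003208 × 1.59 = 0.005101 mmol/kg = 5.101 μmol/kg
Ksp = 10^(−6.33) = 4.677×10^-7
Ω = [Ca²⁺][CO3²⁻]/Ksp = (4.00×10^-3)(5.101×10^-6) / 4.677×10^-7 = 0.0436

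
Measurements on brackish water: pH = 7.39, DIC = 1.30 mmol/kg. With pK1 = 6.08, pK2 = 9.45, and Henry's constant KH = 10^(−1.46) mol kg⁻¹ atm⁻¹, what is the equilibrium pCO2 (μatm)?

pCO2 = 1740 μatm

α₀ = 1 / (1 + K1/[H⁺] + K1K2/[H⁺]²) = 1 / (1 + 10^+1.31 + 10^-0.75)
   = 1 / (1 + 20.417 + 0.17783) = 1/21.595 = 0.04631
[CO2*] = α₀ × DIC = 0.04631 × 1.30 = 0.06020 mmol/kg
pCO2 = [CO2*]/KH = 6.020×10^-5 / 3.467×10^-2 = 1740 μatm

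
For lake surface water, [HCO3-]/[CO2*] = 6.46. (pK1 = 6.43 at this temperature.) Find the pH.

From K1 = [H⁺][HCO3-]/[CO2*]:  pH = pK1 + log₁₀([HCO3-]/[CO2*])
log₁₀(6.46) = +0.810
pH = 6.43 + (+0.810) = 7.24

pH = 7.24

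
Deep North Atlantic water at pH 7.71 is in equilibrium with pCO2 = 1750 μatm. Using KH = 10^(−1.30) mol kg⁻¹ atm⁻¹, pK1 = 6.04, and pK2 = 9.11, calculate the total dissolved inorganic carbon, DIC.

DIC = 4.35 mmol/kg

[CO2*] = KH · pCO2 = 10^(−1.30) × 1750×10^-6 = 8.771×10^-5 mol/kg
α₀ = 1/(1 + K1/[H⁺] + K1K2/[H⁺]²) = 1/(1 + 10^+1.67 + 10^+0.27) = 0.02015
DIC = [CO2*]/α₀ = 8.771×10^-5 / 0.02015 = 4.35 mmol/kg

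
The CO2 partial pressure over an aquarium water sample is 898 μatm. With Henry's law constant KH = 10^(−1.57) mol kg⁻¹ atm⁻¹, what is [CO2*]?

[CO2*] = 24.2 μmol/kg

KH = 10^(−1.57) = 2.692×10^-2 mol kg⁻¹ atm⁻¹
[CO2*] = KH · pCO2 = 2.692×10^-2 × 898×10^-6 atm = 2.42×10^-5 mol/kg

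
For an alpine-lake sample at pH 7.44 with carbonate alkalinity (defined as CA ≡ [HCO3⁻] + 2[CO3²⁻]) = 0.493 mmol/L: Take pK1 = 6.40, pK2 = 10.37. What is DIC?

CA = [HCO3⁻] + 2[CO3²⁻] = (α₁ + 2α₂)·DIC
At pH 7.44: [H⁺]/K1 = 10^-1.04 = 0.091201, K2/[H⁺] = 10^-2.93 = 0.0011749
α₁ = 1/(1 + 0.091201 + 0.0011749) = 1/1.0924 = 0.9154; α₂ = α₁·K2/[H⁺] = 0.001076
α₁ + 2α₂ = 0.9176
DIC = CA / (α₁ + 2α₂) = 0.493 / 0.9176 = 0.537 mmol/L

DIC = 0.537 mmol/L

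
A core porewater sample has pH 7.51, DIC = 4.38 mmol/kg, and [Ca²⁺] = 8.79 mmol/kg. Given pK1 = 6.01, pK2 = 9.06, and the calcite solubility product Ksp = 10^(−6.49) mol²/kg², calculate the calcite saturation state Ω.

α₂ = 1 / (1 + [H⁺]/K2 + [H⁺]²/(K1K2)) = 1 / (1 + 10^+1.55 + 10^+0.05)
   = 1 / (1 + 35.481 + 1.1220) = 1/37.603 = 0.02659
[CO3²⁻] = α₂ × DIC = 0.02659 × 4.38 = 0.1165 mmol/kg
Ksp = 10^(−6.49) = 3.236×10^-7
Ω = [Ca²⁺][CO3²⁻]/Ksp = (8.79×10^-3)(1.165×10^-4) / 3.236×10^-7 = 3.16

Ω = 3.16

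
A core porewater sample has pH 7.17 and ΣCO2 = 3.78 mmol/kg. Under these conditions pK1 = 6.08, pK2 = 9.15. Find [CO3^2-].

α₂ = 1 / (1 + [H⁺]/K2 + [H⁺]²/(K1K2)) = 1 / (1 + 10^+1.98 + 10^+0.89)
   = 1 / (1 + 95.499 + 7.7625) = 1/104.26 = 0.009591
[CO3²⁻] = α₂ × DIC = 0.009591 × 3.78 = 0.0363 mmol/kg

[CO3²⁻] = 0.0363 mmol/kg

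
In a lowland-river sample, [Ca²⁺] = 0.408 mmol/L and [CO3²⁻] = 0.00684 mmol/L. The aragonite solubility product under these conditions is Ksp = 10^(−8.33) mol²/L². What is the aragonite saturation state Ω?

Ω = 0.597

Ksp = 10^(−8.33) = 4.677×10^-9
Ω = [Ca²⁺][CO3²⁻]/Ksp = (0.408×10^-3)(0.00684×10^-3) / 4.677×10^-9 = 0.597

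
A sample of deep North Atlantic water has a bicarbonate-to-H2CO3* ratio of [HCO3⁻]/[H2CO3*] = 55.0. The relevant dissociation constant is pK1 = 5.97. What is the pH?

pH = 7.71

From K1 = [H⁺][HCO3⁻]/[H2CO3*]:  pH = pK1 + log₁₀([HCO3⁻]/[H2CO3*])
log₁₀(55.0) = +1.740
pH = 5.97 + (+1.740) = 7.71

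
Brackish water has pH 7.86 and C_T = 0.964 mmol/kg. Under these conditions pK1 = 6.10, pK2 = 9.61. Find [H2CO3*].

[CO2*] = 16.2 μmol/kg

α₀ = 1 / (1 + K1/[H⁺] + K1K2/[H⁺]²) = 1 / (1 + 10^+1.76 + 10^+0.01)
   = 1 / (1 + 57.544 + 1.0233) = 1/59.567 = 0.01679
[CO2*] = α₀ × DIC = 0.01679 × 0.964 = 0.0162 mmol/kg = 16.2 μmol/kg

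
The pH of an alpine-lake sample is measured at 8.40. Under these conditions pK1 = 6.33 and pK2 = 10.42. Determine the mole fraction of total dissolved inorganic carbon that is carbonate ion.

α₂ = 0.00938

α₂ = 1 / (1 + [H⁺]/K2 + [H⁺]²/(K1K2)) = 1 / (1 + 10^+2.02 + 10^-0.05)
   = 1 / (1 + 104.71 + 0.89125) = 1/106.60 = 0.009381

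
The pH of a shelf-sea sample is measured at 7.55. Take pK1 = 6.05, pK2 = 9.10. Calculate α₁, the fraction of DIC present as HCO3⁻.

α₁ = 1 / (1 + [H⁺]/K1 + K2/[H⁺]) = 1 / (1 + 10^-1.50 + 10^-1.55)
   = 1 / (1 + 0.031623 + 0.028184) = 1/1.0598 = 0.9436

α₁ = 0.944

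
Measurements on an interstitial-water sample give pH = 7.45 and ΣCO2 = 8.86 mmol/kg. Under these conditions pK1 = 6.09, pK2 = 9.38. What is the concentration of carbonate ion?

[CO3²⁻] = 0.0986 mmol/kg

α₂ = 1 / (1 + [H⁺]/K2 + [H⁺]²/(K1K2)) = 1 / (1 + 10^+1.93 + 10^+0.57)
   = 1 / (1 + 85.114 + 3.7154) = 1/89.829 = 0.01113
[CO3²⁻] = α₂ × DIC = 0.01113 × 8.86 = 0.0986 mmol/kg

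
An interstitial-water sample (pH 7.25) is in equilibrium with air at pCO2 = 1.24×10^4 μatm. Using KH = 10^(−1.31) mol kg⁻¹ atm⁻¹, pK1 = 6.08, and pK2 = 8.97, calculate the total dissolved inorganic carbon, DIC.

[CO2*] = KH · pCO2 = 10^(−1.31) × 1.24×10^4×10^-6 = 6.073×10^-4 mol/kg
α₀ = 1/(1 + K1/[H⁺] + K1K2/[H⁺]²) = 1/(1 + 10^+1.17 + 10^-0.55) = 0.06222
DIC = [CO2*]/α₀ = 6.073×10^-4 / 0.06222 = 9.76 mmol/kg

DIC = 9.76 mmol/kg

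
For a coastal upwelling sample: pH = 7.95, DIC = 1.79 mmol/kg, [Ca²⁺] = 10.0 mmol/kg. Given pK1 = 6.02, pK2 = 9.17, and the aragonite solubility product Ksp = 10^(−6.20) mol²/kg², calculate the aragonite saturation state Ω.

Ω = 1.59

α₂ = 1 / (1 + [H⁺]/K2 + [H⁺]²/(K1K2)) = 1 / (1 + 10^+1.22 + 10^-0.71)
   = 1 / (1 + 16.596 + 0.19498) = 1/17.791 = 0.05621
[CO3²⁻] = α₂ × DIC = 0.05621 × 1.79 = 0.1006 mmol/kg
Ksp = 10^(−6.20) = 6.310×10^-7
Ω = [Ca²⁺][CO3²⁻]/Ksp = (10.0×10^-3)(1.006×10^-4) / 6.310×10^-7 = 1.59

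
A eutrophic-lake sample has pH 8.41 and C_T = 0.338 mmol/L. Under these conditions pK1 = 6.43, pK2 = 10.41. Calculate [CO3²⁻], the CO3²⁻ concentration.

α₂ = 1 / (1 + [H⁺]/K2 + [H⁺]²/(K1K2)) = 1 / (1 + 10^+2.00 + 10^+0.02)
   = 1 / (1 + 100.00 + 1.0471) = 1/102.05 = 0.009799
[CO3²⁻] = α₂ × DIC = 0.009799 × 0.338 = 0.00331 mmol/L = 3.31 μmol/L

[CO3²⁻] = 3.31 μmol/L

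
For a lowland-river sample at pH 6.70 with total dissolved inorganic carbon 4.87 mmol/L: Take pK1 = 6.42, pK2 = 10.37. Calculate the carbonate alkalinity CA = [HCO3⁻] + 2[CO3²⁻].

CA = 3.19 mmol/L

CA = [HCO3⁻] + 2[CO3²⁻] = (α₁ + 2α₂)·DIC
At pH 6.70: [H⁺]/K1 = 10^-0.28 = 0.52481, K2/[H⁺] = 10^-3.67 = 0.00021380
α₁ = 1/(1 + 0.52481 + 0.00021380) = 1/1.5250 = 0.6557; α₂ = α₁·K2/[H⁺] = 0.0001402
α₁ + 2α₂ = 0.6560
CA = 0.6560 × 4.87 = 3.19 mmol/L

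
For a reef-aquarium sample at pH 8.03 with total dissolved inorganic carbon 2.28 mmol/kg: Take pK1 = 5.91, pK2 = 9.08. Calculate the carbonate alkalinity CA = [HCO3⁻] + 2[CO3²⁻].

CA = [HCO3⁻] + 2[CO3²⁻] = (α₁ + 2α₂)·DIC
At pH 8.03: [H⁺]/K1 = 10^-2.12 = 0.0075858, K2/[H⁺] = 10^-1.05 = 0.089125
α₁ = 1/(1 + 0.0075858 + 0.089125) = 1/1.0967 = 0.9118; α₂ = α₁·K2/[H⁺] = 0.08127
α₁ + 2α₂ = 1.0743
CA = 1.0743 × 2.28 = 2.45 mmol/kg

CA = 2.45 mmol/kg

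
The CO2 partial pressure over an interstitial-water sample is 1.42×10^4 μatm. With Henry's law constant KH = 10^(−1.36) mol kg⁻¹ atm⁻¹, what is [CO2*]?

[CO2*] = 620 μmol/kg

KH = 10^(−1.36) = 4.365×10^-2 mol kg⁻¹ atm⁻¹
[CO2*] = KH · pCO2 = 4.365×10^-2 × 1.42×10^4×10^-6 atm = 6.20×10^-4 mol/kg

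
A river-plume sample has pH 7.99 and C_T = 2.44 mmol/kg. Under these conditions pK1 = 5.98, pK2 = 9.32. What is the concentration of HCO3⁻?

[HCO3⁻] = 2.31 mmol/kg

α₁ = 1 / (1 + [H⁺]/K1 + K2/[H⁺]) = 1 / (1 + 10^-2.01 + 10^-1.33)
   = 1 / (1 + 0.0097724 + 0.046774) = 1/1.0565 = 0.9465
[HCO3⁻] = α₁ × DIC = 0.9465 × 2.44 = 2.31 mmol/kg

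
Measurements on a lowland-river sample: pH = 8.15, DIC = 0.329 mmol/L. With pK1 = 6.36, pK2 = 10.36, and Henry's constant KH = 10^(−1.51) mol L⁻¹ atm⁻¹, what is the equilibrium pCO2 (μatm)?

α₀ = 1 / (1 + K1/[H⁺] + K1K2/[H⁺]²) = 1 / (1 + 10^+1.79 + 10^-0.42)
   = 1 / (1 + 61.660 + 0.38019) = 1/63.040 = 0.01586
[CO2*] = α₀ × DIC = 0.01586 × 0.329 = 0.005219 mmol/L = 5.219 μmol/L
pCO2 = [CO2*]/KH = 5.219×10^-6 / 3.090×10^-2 = 169 μatm

pCO2 = 169 μatm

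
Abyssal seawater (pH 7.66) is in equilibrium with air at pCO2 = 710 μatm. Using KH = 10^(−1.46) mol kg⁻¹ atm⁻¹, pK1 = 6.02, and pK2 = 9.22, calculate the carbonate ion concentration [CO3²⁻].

[CO2*] = KH · pCO2 = 10^(−1.46) × 710×10^-6 = 2.462×10^-5 mol/kg
α₀ = 1/(1 + K1/[H⁺] + K1K2/[H⁺]²) = 1/(1 + 10^+1.64 + 10^+0.08) = 0.02181
DIC = [CO2*]/α₀ = 2.462×10^-5 / 0.02181 = 1.129 mmol/kg
[CO3²⁻] = α₂·DIC; α₂ = 0.02622, so [CO3²⁻] = 0.02622 × 1.129 = 0.0296 mmol/kg

[CO3²⁻] = 0.0296 mmol/kg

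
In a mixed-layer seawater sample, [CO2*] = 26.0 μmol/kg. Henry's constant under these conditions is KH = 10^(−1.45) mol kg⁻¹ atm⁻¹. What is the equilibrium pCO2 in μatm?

KH = 10^(−1.45) = 3.548×10^-2 mol kg⁻¹ atm⁻¹
pCO2 = [CO2*]/KH = 26.0×10^-6 / 3.548×10^-2 = 7.33×10^-4 atm = 733 μatm

pCO2 = 733 μatm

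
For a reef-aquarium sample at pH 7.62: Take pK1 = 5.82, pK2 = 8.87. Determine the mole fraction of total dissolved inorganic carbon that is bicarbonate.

α₁ = 0.933

α₁ = 1 / (1 + [H⁺]/K1 + K2/[H⁺]) = 1 / (1 + 10^-1.80 + 10^-1.25)
   = 1 / (1 + 0.015849 + 0.056234) = 1/1.0721 = 0.9328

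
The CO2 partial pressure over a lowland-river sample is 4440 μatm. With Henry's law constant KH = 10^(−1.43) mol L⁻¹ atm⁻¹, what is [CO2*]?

KH = 10^(−1.43) = 3.715×10^-2 mol L⁻¹ atm⁻¹
[CO2*] = KH · pCO2 = 3.715×10^-2 × 4440×10^-6 atm = 1.65×10^-4 mol/L

[CO2*] = 165 μmol/L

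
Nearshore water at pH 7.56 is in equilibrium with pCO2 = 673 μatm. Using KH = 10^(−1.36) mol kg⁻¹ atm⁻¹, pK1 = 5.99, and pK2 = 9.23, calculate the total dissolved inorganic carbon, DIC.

[CO2*] = KH · pCO2 = 10^(−1.36) × 673×10^-6 = 2.938×10^-5 mol/kg
α₀ = 1/(1 + K1/[H⁺] + K1K2/[H⁺]²) = 1/(1 + 10^+1.57 + 10^-0.10) = 0.02568
DIC = [CO2*]/α₀ = 2.938×10^-5 / 0.02568 = 1.14 mmol/kg

DIC = 1.14 mmol/kg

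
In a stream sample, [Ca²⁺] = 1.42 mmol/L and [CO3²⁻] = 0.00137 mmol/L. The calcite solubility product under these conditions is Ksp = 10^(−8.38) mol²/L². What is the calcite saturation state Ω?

Ω = 0.467

Ksp = 10^(−8.38) = 4.169×10^-9
Ω = [Ca²⁺][CO3²⁻]/Ksp = (1.42×10^-3)(0.00137×10^-3) / 4.169×10^-9 = 0.467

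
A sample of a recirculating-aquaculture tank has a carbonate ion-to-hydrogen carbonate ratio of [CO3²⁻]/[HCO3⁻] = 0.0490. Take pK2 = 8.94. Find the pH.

pH = 7.63

From K2 = [H⁺][CO3²⁻]/[HCO3⁻]:  pH = pK2 + log₁₀([CO3²⁻]/[HCO3⁻])
log₁₀(0.0490) = -1.310
pH = 8.94 + (-1.310) = 7.63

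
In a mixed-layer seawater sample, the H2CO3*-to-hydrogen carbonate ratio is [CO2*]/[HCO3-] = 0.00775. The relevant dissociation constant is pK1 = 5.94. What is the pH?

pH = 8.05

From K1 = [H⁺][HCO3-]/[CO2*]:  pH = pK1 − log₁₀([CO2*]/[HCO3-])
log₁₀(0.00775) = -2.111
pH = 5.94 − (-2.111) = 8.05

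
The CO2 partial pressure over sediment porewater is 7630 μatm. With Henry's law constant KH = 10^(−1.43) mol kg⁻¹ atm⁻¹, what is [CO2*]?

[CO2*] = 283 μmol/kg

KH = 10^(−1.43) = 3.715×10^-2 mol kg⁻¹ atm⁻¹
[CO2*] = KH · pCO2 = 3.715×10^-2 × 7630×10^-6 atm = 2.83×10^-4 mol/kg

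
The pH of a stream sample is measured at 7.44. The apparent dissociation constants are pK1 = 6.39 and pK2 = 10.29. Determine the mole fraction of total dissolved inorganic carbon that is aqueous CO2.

α₀ = 1 / (1 + K1/[H⁺] + K1K2/[H⁺]²) = 1 / (1 + 10^+1.05 + 10^-1.80)
   = 1 / (1 + 11.220 + 0.015849) = 1/12.236 = 0.08173

α₀ = 0.0817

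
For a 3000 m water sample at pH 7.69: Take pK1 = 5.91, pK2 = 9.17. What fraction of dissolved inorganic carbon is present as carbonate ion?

α₂ = 0.0315

α₂ = 1 / (1 + [H⁺]/K2 + [H⁺]²/(K1K2)) = 1 / (1 + 10^+1.48 + 10^-0.30)
   = 1 / (1 + 30.200 + 0.50119) = 1/31.701 = 0.03155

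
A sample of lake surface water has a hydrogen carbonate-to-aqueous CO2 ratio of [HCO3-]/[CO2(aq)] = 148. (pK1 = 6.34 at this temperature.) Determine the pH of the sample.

pH = 8.51

From K1 = [H⁺][HCO3-]/[CO2(aq)]:  pH = pK1 + log₁₀([HCO3-]/[CO2(aq)])
log₁₀(148) = +2.170
pH = 6.34 + (+2.170) = 8.51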